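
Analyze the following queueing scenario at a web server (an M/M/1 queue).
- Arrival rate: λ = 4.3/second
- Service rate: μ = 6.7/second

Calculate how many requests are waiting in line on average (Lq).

ρ = λ/μ = 4.3/6.7 = 0.6418
For M/M/1: Lq = λ²/(μ(μ-λ))
Lq = 18.49/(6.7 × 2.40)
Lq = 1.1499 requests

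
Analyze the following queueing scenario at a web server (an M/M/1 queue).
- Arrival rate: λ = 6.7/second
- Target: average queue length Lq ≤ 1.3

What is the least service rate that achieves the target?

For M/M/1: Lq = λ²/(μ(μ-λ))
Need Lq ≤ 1.3, i.e. μ(μ-λ) ≥ λ²/1.3
μ² - 6.7μ - 44.89/1.3 ≥ 0  →  μ² - 6.7μ - 34.53077 ≥ 0
Quadratic formula (positive root): μ = [λ + √(λ² + 4×34.53077)]/2
Discriminant: 44.89 + 4×34.53077 = 183.0131, √183.0131 = 13.5282
μ ≥ (6.7 + 13.5282)/2 = 10.1141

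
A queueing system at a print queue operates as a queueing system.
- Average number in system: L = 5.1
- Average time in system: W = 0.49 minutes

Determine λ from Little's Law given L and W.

Little's Law: L = λW, so λ = L/W
λ = 5.1/0.49 = 10.4082 jobs/minute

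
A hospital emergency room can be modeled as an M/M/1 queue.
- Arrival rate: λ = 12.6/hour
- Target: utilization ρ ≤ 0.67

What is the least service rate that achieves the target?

ρ = λ/μ, so μ = λ/ρ
μ ≥ 12.6/0.67 = 18.8060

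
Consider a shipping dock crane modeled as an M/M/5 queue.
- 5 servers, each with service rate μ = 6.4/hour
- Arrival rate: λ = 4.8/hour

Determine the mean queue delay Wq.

Traffic intensity: ρ = λ/(cμ) = 4.8/(5×6.4) = 0.1500
Since ρ = 0.1500 < 1, system is stable.
Offered load a = λ/μ = cρ = 4.8/6.4 = 0.7500
P₀ = [ Σₙ₌₀^4 aⁿ/n! + a^5/(5!(1-ρ)) ]⁻¹
Σ = a^0/0! + a^1/1! + a^2/2! + a^3/3! + a^4/4! = 1.0000 + 0.7500 + 0.2812 + 0.07031 + 0.01318 = 2.1147
a^5/(5!(1-ρ)) = 0.237305/(120 × 0.850000) = 0.002327
P₀ = 1/(2.1147 + 0.002327) = 0.4724
Lq = P₀·a^5·ρ / (5!(1-ρ)²) = 0.4724 × 0.2373 × 0.1500 / (120 × 0.7225) = 0.0001939
Wq = Lq/λ = 0.0001939/4.8 = 0.00004040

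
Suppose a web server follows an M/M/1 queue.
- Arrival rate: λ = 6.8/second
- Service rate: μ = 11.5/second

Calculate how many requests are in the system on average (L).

ρ = λ/μ = 6.8/11.5 = 0.5913
For M/M/1: L = λ/(μ-λ)
L = 6.8/(11.5-6.8) = 6.8/4.70
L = 1.4468 requests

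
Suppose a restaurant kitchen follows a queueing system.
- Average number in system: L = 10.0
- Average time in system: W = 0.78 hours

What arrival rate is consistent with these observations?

Little's Law: L = λW, so λ = L/W
λ = 10.0/0.78 = 12.8205 orders/hour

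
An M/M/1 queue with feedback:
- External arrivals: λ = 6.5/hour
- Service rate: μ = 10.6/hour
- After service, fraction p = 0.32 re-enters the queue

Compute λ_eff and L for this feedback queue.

Effective arrival rate: λ_eff = λ/(1-p) = 6.5/(1-0.32) = 6.5/0.68 = 9.558824
ρ = λ_eff/μ = 9.558824/10.6 = 0.901776
L = ρ/(1-ρ) = 0.901776/(1-0.901776) = 9.1808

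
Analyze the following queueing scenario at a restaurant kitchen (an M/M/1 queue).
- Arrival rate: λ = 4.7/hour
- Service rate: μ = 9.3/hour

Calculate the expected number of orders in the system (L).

ρ = λ/μ = 4.7/9.3 = 0.5054
For M/M/1: L = λ/(μ-λ)
L = 4.7/(9.3-4.7) = 4.7/4.60
L = 1.0217 orders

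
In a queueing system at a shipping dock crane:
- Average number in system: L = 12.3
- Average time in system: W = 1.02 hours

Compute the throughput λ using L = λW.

Little's Law: L = λW, so λ = L/W
λ = 12.3/1.02 = 12.0588 containers/hour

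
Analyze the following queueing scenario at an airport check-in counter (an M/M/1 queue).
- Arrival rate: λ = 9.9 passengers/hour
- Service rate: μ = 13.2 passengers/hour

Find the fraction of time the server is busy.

Server utilization: ρ = λ/μ
ρ = 9.9/13.2 = 0.7500
The server is busy 75.00% of the time.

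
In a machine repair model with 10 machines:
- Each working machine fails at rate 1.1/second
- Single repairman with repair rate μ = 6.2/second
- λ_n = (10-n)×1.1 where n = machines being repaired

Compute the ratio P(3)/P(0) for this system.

P(3)/P(0) = ∏_{i=0}^{3-1} λ_i/μ_{i+1}
= (10-0)×1.1/6.2 × (10-1)×1.1/6.2 × (10-2)×1.1/6.2
= 4.0210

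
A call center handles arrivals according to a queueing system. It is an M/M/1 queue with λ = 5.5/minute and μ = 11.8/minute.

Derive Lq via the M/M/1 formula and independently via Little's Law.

Method 1 (direct): Lq = λ²/(μ(μ-λ)) = 30.25/(11.8 × 6.30) = 0.4069

Method 2 (Little's Law):
W = 1/(μ-λ) = 1/6.30 = 0.15873
Wq = W - 1/μ = 0.15873 - 0.084746 = 0.07398
Lq = λWq = 5.5 × 0.07398 = 0.4069 ✔ (matches Method 1)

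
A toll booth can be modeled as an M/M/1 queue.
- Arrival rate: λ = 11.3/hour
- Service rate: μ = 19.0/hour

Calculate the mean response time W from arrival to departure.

First, compute utilization: ρ = λ/μ = 11.3/19.0 = 0.5947
For M/M/1: W = 1/(μ-λ)
W = 1/(19.0-11.3) = 1/7.70
W = 0.1299 hours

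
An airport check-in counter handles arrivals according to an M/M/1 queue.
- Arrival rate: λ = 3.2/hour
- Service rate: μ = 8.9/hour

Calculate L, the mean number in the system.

ρ = λ/μ = 3.2/8.9 = 0.3596
For M/M/1: L = λ/(μ-λ)
L = 3.2/(8.9-3.2) = 3.2/5.70
L = 0.5614 passengers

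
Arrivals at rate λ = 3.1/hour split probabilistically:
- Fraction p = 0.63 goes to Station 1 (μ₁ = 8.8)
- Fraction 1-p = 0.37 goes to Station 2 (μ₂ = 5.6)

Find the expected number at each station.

Effective rates: λ₁ = 3.1×0.63 = 1.953, λ₂ = 3.1×0.37 = 1.147
Station 1: ρ₁ = 1.953/8.8 = 0.2219, L₁ = ρ₁/(1-ρ₁) = 0.2219/(1-0.2219) = 0.2852
Station 2: ρ₂ = 1.147/5.6 = 0.20482, L₂ = ρ₂/(1-ρ₂) = 0.20482/(1-0.20482) = 0.2576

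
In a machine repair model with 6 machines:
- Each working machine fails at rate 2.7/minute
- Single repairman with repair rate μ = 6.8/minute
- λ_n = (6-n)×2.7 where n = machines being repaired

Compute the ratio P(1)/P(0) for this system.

P(1)/P(0) = ∏_{i=0}^{1-1} λ_i/μ_{i+1}
= (6-0)×2.7/6.8
= 2.3824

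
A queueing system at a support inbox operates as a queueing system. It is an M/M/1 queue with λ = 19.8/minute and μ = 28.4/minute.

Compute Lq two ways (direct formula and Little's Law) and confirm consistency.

Method 1 (direct): Lq = λ²/(μ(μ-λ)) = 392.04/(28.4 × 8.60) = 1.6051

Method 2 (Little's Law):
W = 1/(μ-λ) = 1/8.60 = 0.116279
Wq = W - 1/μ = 0.116279 - 0.0352113 = 0.081068
Lq = λWq = 19.8 × 0.081068 = 1.6051 ✔ (matches Method 1)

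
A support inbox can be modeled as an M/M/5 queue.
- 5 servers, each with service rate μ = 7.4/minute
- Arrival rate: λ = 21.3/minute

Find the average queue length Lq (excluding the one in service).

Traffic intensity: ρ = λ/(cμ) = 21.3/(5×7.4) = 0.5757
Since ρ = 0.5757 < 1, system is stable.
Offered load a = λ/μ = cρ = 21.3/7.4 = 2.8784
P₀ = [ Σₙ₌₀^4 aⁿ/n! + a^5/(5!(1-ρ)) ]⁻¹
Σ = a^0/0! + a^1/1! + a^2/2! + a^3/3! + a^4/4! = 1.0000 + 2.8784 + 4.1425 + 3.9746 + 2.8601 = 14.8556
a^5/(5!(1-ρ)) = 197.5784/(120 × 0.42432) = 3.8803
P₀ = 1/(14.8556 + 3.8803) = 0.05337
Lq = P₀·a^5·ρ / (5!(1-ρ)²) = 0.053374 × 197.5784 × 0.57568 / (120 × 0.18005) = 0.2810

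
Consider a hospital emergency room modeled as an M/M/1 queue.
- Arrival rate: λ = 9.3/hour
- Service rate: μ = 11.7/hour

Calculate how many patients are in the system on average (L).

ρ = λ/μ = 9.3/11.7 = 0.7949
For M/M/1: L = λ/(μ-λ)
L = 9.3/(11.7-9.3) = 9.3/2.40
L = 3.8750 patients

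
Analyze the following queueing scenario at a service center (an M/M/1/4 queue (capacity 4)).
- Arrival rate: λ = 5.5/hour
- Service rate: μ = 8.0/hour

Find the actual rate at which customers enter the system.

ρ = λ/μ = 5.5/8.0 = 0.6875
P₀ = (1-ρ)/(1-ρ^(K+1)) = (1-0.6875)/(1-0.6875^5) = 0.3125/0.8464 = 0.3692
P_K = P₀×ρ^K = 0.3692 × 0.6875^4 = 0.3692 × 0.2234 = 0.08248
λ_eff = λ(1-P_K) = 5.5 × (1 - 0.082482) = 5.5 × 0.917518 = 5.0463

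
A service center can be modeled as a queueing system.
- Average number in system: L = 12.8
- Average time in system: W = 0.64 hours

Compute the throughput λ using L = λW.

Little's Law: L = λW, so λ = L/W
λ = 12.8/0.64 = 20.0000 customers/hour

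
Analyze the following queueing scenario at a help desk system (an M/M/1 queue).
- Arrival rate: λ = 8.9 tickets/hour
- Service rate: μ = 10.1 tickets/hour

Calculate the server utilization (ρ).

Server utilization: ρ = λ/μ
ρ = 8.9/10.1 = 0.8812
The server is busy 88.12% of the time.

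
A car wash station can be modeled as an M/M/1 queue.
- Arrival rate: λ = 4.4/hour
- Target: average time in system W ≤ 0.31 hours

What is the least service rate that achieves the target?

For M/M/1: W = 1/(μ-λ)
Need W ≤ 0.31, so 1/(μ-λ) ≤ 0.31
μ - λ ≥ 1/0.31 = 3.2258
μ ≥ 4.4 + 3.2258 = 7.6258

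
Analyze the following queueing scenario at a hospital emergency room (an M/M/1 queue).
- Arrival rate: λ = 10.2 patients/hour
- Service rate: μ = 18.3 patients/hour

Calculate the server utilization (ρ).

Server utilization: ρ = λ/μ
ρ = 10.2/18.3 = 0.5574
The server is busy 55.74% of the time.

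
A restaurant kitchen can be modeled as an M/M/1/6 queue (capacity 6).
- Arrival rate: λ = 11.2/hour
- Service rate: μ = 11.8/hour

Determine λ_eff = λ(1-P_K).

ρ = λ/μ = 11.2/11.8 = 0.94915
P₀ = (1-ρ)/(1-ρ^(K+1)) = (1-0.94915)/(1-0.94915^7) = 0.05085/0.3060 = 0.1662
P_K = P₀×ρ^K = 0.1662 × 0.94915^6 = 0.1662 × 0.7312 = 0.1215
λ_eff = λ(1-P_K) = 11.2 × (1 - 0.12149) = 11.2 × 0.87851 = 9.8393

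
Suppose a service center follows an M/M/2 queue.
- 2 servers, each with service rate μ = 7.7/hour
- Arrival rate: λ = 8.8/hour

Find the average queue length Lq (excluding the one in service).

Traffic intensity: ρ = λ/(cμ) = 8.8/(2×7.7) = 0.5714
Since ρ = 0.5714 < 1, system is stable.
Offered load a = λ/μ = cρ = 8.8/7.7 = 1.1429
P₀ = [ Σₙ₌₀^1 aⁿ/n! + a^2/(2!(1-ρ)) ]⁻¹
Σ = a^0/0! + a^1/1! = 1.0000 + 1.1429 = 2.1429
a^2/(2!(1-ρ)) = 1.3061/(2 × 0.42857) = 1.5238
P₀ = 1/(2.1429 + 1.5238) = 0.2727
Lq = P₀·a^2·ρ / (2!(1-ρ)²) = 0.27273 × 1.3061 × 0.57143 / (2 × 0.18367) = 0.5541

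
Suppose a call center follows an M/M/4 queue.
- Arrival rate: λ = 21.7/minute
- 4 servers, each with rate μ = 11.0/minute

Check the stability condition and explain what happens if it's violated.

Stability requires ρ = λ/(cμ) < 1
ρ = 21.7/(4 × 11.0) = 21.7/44.00 = 0.4932
Since 0.4932 < 1, the system is STABLE.
The servers are busy 49.32% of the time.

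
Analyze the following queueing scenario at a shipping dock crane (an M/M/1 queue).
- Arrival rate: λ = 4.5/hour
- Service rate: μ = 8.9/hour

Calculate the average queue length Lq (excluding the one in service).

ρ = λ/μ = 4.5/8.9 = 0.5056
For M/M/1: Lq = λ²/(μ(μ-λ))
Lq = 20.25/(8.9 × 4.40)
Lq = 0.5171 containers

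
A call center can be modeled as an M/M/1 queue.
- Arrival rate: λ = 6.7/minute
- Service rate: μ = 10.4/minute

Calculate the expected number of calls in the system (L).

ρ = λ/μ = 6.7/10.4 = 0.6442
For M/M/1: L = λ/(μ-λ)
L = 6.7/(10.4-6.7) = 6.7/3.70
L = 1.8108 calls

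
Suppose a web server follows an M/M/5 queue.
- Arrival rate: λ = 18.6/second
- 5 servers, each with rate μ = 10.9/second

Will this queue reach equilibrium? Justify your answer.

Stability requires ρ = λ/(cμ) < 1
ρ = 18.6/(5 × 10.9) = 18.6/54.50 = 0.3413
Since 0.3413 < 1, the system is STABLE.
The servers are busy 34.13% of the time.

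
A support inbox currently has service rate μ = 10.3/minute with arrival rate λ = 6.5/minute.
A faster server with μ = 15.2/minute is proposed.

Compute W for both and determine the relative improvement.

System 1: ρ₁ = 6.5/10.3 = 0.6311, W₁ = 1/(10.3-6.5) = 0.26316
System 2: ρ₂ = 6.5/15.2 = 0.4276, W₂ = 1/(15.2-6.5) = 0.11494
Improvement: (W₁-W₂)/W₁ = (0.26316-0.11494)/0.26316 = 56.32%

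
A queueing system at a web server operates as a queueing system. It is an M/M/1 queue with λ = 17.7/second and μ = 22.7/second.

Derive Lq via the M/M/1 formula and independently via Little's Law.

Method 1 (direct): Lq = λ²/(μ(μ-λ)) = 313.29/(22.7 × 5.00) = 2.7603

Method 2 (Little's Law):
W = 1/(μ-λ) = 1/5.00 = 0.2000
Wq = W - 1/μ = 0.2000 - 0.04405 = 0.15595
Lq = λWq = 17.7 × 0.15595 = 2.7603 ✔ (matches Method 1)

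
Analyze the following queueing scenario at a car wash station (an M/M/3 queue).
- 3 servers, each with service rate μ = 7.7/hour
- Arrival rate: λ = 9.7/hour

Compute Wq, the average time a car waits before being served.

Traffic intensity: ρ = λ/(cμ) = 9.7/(3×7.7) = 0.4199
Since ρ = 0.4199 < 1, system is stable.
Offered load a = λ/μ = cρ = 9.7/7.7 = 1.2597
P₀ = [ Σₙ₌₀^2 aⁿ/n! + a^3/(3!(1-ρ)) ]⁻¹
Σ = a^0/0! + a^1/1! + a^2/2! = 1.0000 + 1.2597 + 0.7935 = 3.0532
a^3/(3!(1-ρ)) = 1.9991/(6 × 0.5801) = 0.5744
P₀ = 1/(3.0532 + 0.5744) = 0.2757
Lq = P₀·a^3·ρ / (3!(1-ρ)²) = 0.2757 × 1.9991 × 0.4199 / (6 × 0.3365) = 0.1146
Wq = Lq/λ = 0.11462/9.7 = 0.01182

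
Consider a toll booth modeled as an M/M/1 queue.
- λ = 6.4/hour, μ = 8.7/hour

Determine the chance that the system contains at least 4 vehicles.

ρ = λ/μ = 6.4/8.7 = 0.7356
P(N ≥ n) = ρⁿ
P(N ≥ 4) = 0.7356^4
P(N ≥ 4) = 0.2928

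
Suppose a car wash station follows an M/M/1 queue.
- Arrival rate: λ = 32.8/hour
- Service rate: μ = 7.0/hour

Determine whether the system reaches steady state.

Stability requires ρ = λ/(cμ) < 1
ρ = 32.8/(1 × 7.0) = 32.8/7.00 = 4.6857
Since 4.6857 ≥ 1, the system is UNSTABLE.
Queue grows without bound. Need μ > λ = 32.8.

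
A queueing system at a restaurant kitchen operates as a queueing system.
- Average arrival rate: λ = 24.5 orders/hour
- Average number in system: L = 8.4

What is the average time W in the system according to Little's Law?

Little's Law: L = λW, so W = L/λ
W = 8.4/24.5 = 0.3429 hours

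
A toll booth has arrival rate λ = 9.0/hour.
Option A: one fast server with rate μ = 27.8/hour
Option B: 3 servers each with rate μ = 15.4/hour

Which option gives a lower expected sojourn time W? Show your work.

Option A: single server μ = 27.8 (M/M/1)
  ρ_A = 9.0/27.8 = 0.3237
  W_A = 1/(μ-λ) = 1/(27.8-9.0) = 1/18.80 = 0.05319

Option B: 3 servers μ = 15.4 (M/M/3)
  ρ_B = λ/(cμ) = 9.0/(3×15.4) = 0.1948
  Offered load a = λ/μ = cρ = 9.0/15.4 = 0.5844
  P₀ = [ Σₙ₌₀^2 aⁿ/n! + a^3/(3!(1-ρ)) ]⁻¹
  Σ = a^0/0! + a^1/1! + a^2/2! = 1.0000 + 0.5844 + 0.1708 = 1.7552
  a^3/(3!(1-ρ)) = 0.19960/(6 × 0.80519) = 0.04132
  P₀ = 1/(1.7552 + 0.04132) = 0.5566
  Lq = P₀·a^3·ρ / (3!(1-ρ)²) = 0.5566 × 0.1996 × 0.1948 / (6 × 0.6483) = 0.005564
  Wq_B = Lq/λ = 0.005564/9.0 = 0.00061822
  W_B = Wq_B + 1/μ = 0.00061822 + 0.064935 = 0.06555

Since W_A = 0.05319 < W_B = 0.06555, Option A (single fast server) has the shorter time in system.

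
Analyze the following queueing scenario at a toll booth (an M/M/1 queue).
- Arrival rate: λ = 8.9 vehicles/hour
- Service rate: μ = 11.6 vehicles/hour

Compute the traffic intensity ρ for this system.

Server utilization: ρ = λ/μ
ρ = 8.9/11.6 = 0.7672
The server is busy 76.72% of the time.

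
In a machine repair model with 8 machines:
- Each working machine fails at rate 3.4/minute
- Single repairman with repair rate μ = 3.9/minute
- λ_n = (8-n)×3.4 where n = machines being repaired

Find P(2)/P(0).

P(2)/P(0) = ∏_{i=0}^{2-1} λ_i/μ_{i+1}
= (8-0)×3.4/3.9 × (8-1)×3.4/3.9
= 42.5615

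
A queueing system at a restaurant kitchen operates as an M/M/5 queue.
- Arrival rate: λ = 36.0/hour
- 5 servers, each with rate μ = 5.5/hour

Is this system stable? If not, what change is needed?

Stability requires ρ = λ/(cμ) < 1
ρ = 36.0/(5 × 5.5) = 36.0/27.50 = 1.3091
Since 1.3091 ≥ 1, the system is UNSTABLE.
Need c > λ/μ = 36.0/5.5 = 6.55.
Minimum servers needed: c = 7.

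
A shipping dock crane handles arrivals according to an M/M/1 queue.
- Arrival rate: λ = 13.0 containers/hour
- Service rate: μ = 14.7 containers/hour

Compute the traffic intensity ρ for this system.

Server utilization: ρ = λ/μ
ρ = 13.0/14.7 = 0.8844
The server is busy 88.44% of the time.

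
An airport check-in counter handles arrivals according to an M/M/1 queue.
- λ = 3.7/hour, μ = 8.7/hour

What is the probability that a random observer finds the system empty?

ρ = λ/μ = 3.7/8.7 = 0.4253
P(0) = 1 - ρ = 1 - 0.4253 = 0.5747
The server is idle 57.47% of the time.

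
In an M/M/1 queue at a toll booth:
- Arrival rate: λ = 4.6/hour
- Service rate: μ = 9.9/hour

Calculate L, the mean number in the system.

ρ = λ/μ = 4.6/9.9 = 0.4646
For M/M/1: L = λ/(μ-λ)
L = 4.6/(9.9-4.6) = 4.6/5.30
L = 0.8679 vehicles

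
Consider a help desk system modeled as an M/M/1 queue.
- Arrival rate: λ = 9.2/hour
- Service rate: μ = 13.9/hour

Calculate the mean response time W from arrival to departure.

First, compute utilization: ρ = λ/μ = 9.2/13.9 = 0.6619
For M/M/1: W = 1/(μ-λ)
W = 1/(13.9-9.2) = 1/4.70
W = 0.2128 hours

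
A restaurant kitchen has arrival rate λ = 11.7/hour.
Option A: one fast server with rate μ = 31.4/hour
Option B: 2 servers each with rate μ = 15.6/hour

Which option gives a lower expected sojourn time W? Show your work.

Option A: single server μ = 31.4 (M/M/1)
  ρ_A = 11.7/31.4 = 0.3726
  W_A = 1/(μ-λ) = 1/(31.4-11.7) = 1/19.70 = 0.05076

Option B: 2 servers μ = 15.6 (M/M/2)
  ρ_B = λ/(cμ) = 11.7/(2×15.6) = 0.3750
  Offered load a = λ/μ = cρ = 11.7/15.6 = 0.7500
  P₀ = [ Σₙ₌₀^1 aⁿ/n! + a^2/(2!(1-ρ)) ]⁻¹
  Σ = a^0/0! + a^1/1! = 1.0000 + 0.7500 = 1.7500
  a^2/(2!(1-ρ)) = 0.5625/(2 × 0.6250) = 0.4500
  P₀ = 1/(1.7500 + 0.4500) = 0.4545
  Lq = P₀·a^2·ρ / (2!(1-ρ)²) = 0.4545 × 0.5625 × 0.3750 / (2 × 0.3906) = 0.1227
  Wq_B = Lq/λ = 0.1227/11.7 = 0.01049
  W_B = Wq_B + 1/μ = 0.01049 + 0.06410 = 0.07459

Since W_A = 0.05076 < W_B = 0.07459, Option A (single fast server) has the shorter time in system.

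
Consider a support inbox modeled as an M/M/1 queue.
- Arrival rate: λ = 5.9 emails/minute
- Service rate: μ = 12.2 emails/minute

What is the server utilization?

Server utilization: ρ = λ/μ
ρ = 5.9/12.2 = 0.4836
The server is busy 48.36% of the time.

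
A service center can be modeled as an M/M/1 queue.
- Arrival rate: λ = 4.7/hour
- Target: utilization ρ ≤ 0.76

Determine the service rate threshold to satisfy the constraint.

ρ = λ/μ, so μ = λ/ρ
μ ≥ 4.7/0.76 = 6.1842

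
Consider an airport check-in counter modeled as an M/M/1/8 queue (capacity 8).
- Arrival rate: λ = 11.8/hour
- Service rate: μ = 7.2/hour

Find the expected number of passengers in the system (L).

ρ = λ/μ = 11.8/7.2 = 1.63889
P₀ = (1-ρ)/(1-ρ^(K+1)) = (1-1.63889)/(1-1.63889^9) = -0.6389/-84.2998 = 0.007579
P_K = P₀×ρ^K = 0.007579 × 1.63889^8 = 0.007579 × 52.0473 = 0.3945
L = ρ[1 - (K+1)ρ^K + Kρ^(K+1)] / [(1-ρ)(1-ρ^(K+1))]
L = 1.63889 × (1 - 9×52.0473 + 8×85.2998) / ((1 - 1.63889) × (1 - 85.2998)) = 6.5415 passengers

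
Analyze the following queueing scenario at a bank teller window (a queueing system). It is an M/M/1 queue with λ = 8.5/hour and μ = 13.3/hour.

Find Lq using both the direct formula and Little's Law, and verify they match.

Method 1 (direct): Lq = λ²/(μ(μ-λ)) = 72.25/(13.3 × 4.80) = 1.1317

Method 2 (Little's Law):
W = 1/(μ-λ) = 1/4.80 = 0.208333
Wq = W - 1/μ = 0.208333 - 0.0751880 = 0.133145
Lq = λWq = 8.5 × 0.133145 = 1.1317 ✔ (matches Method 1)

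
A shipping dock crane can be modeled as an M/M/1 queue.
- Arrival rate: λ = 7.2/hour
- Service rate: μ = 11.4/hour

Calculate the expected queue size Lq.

ρ = λ/μ = 7.2/11.4 = 0.6316
For M/M/1: Lq = λ²/(μ(μ-λ))
Lq = 51.84/(11.4 × 4.20)
Lq = 1.0827 containers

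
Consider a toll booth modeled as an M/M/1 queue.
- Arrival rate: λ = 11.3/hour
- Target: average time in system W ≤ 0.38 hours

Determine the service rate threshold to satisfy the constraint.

For M/M/1: W = 1/(μ-λ)
Need W ≤ 0.38, so 1/(μ-λ) ≤ 0.38
μ - λ ≥ 1/0.38 = 2.6316
μ ≥ 11.3 + 2.6316 = 13.9316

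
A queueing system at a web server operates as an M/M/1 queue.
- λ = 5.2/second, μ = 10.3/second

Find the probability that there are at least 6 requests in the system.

ρ = λ/μ = 5.2/10.3 = 0.50485
P(N ≥ n) = ρⁿ
P(N ≥ 6) = 0.50485^6
P(N ≥ 6) = 0.01656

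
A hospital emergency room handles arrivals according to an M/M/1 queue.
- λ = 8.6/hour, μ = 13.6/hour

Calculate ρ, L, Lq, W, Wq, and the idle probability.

Step 1: ρ = λ/μ = 8.6/13.6 = 0.6324
Step 2: L = λ/(μ-λ) = 8.6/5.00 = 1.7200
Step 3: Lq = λ²/(μ(μ-λ)) = 73.96/(13.6×5.00) = 1.0876
Step 4: W = 1/(μ-λ) = 1/5.00 = 0.2000
Step 5: Wq = λ/(μ(μ-λ)) = 8.6/(13.6×5.00) = 0.1265
Step 6: P(0) = 1-ρ = 0.3676
Verify: L = λW = 8.6×0.2000 = 1.7200 ✔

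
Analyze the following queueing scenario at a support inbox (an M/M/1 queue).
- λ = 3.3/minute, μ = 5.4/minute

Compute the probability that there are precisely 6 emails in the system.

ρ = λ/μ = 3.3/5.4 = 0.61111
P(n) = (1-ρ)ρⁿ
P(6) = (1-0.61111) × 0.61111^6
P(6) = 0.3889 × 0.05209
P(6) = 0.02026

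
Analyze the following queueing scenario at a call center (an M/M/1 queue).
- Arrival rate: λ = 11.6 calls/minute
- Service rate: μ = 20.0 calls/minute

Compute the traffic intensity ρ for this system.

Server utilization: ρ = λ/μ
ρ = 11.6/20.0 = 0.5800
The server is busy 58.00% of the time.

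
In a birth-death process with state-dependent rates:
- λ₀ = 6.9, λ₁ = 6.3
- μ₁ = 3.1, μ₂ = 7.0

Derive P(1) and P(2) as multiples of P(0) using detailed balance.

Balance equations:
State 0: λ₀P₀ = μ₁P₁ → P₁ = (λ₀/μ₁)P₀ = (6.9/3.1)P₀ = 2.2258P₀
State 1: P₂ = (λ₀λ₁)/(μ₁μ₂)P₀ = (6.9×6.3)/(3.1×7.0)P₀ = 2.0032P₀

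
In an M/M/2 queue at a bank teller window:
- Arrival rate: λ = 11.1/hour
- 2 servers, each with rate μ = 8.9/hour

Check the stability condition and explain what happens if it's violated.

Stability requires ρ = λ/(cμ) < 1
ρ = 11.1/(2 × 8.9) = 11.1/17.80 = 0.6236
Since 0.6236 < 1, the system is STABLE.
The servers are busy 62.36% of the time.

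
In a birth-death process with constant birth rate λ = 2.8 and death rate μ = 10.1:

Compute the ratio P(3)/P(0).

For constant rates: P(n)/P(0) = (λ/μ)^n
P(3)/P(0) = (2.8/10.1)^3 = 0.27723^3 = 0.02131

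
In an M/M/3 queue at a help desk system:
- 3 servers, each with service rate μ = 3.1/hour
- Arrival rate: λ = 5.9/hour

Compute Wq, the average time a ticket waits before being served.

Traffic intensity: ρ = λ/(cμ) = 5.9/(3×3.1) = 0.6344
Since ρ = 0.6344 < 1, system is stable.
Offered load a = λ/μ = cρ = 5.9/3.1 = 1.9032
P₀ = [ Σₙ₌₀^2 aⁿ/n! + a^3/(3!(1-ρ)) ]⁻¹
Σ = a^0/0! + a^1/1! + a^2/2! = 1.00000 + 1.90323 + 1.81113 = 4.7144
a^3/(3!(1-ρ)) = 6.8940/(6 × 0.36559) = 3.1429
P₀ = 1/(4.7144 + 3.1429) = 0.1273
Lq = P₀·a^3·ρ / (3!(1-ρ)²) = 0.12727 × 6.8940 × 0.63441 / (6 × 0.13366) = 0.6941
Wq = Lq/λ = 0.6941/5.9 = 0.1176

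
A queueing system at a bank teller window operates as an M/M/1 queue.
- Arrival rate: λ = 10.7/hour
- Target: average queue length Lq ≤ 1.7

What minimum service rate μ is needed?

For M/M/1: Lq = λ²/(μ(μ-λ))
Need Lq ≤ 1.7, i.e. μ(μ-λ) ≥ λ²/1.7
μ² - 10.7μ - 114.49/1.7 ≥ 0  →  μ² - 10.7μ - 67.34706 ≥ 0
Quadratic formula (positive root): μ = [λ + √(λ² + 4×67.34706)]/2
Discriminant: 114.49 + 4×67.34706 = 383.8782, √383.8782 = 19.5928
μ ≥ (10.7 + 19.5928)/2 = 15.1464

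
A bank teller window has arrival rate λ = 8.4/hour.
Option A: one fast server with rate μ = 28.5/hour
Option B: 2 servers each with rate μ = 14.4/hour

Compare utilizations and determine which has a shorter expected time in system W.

Option A: single server μ = 28.5 (M/M/1)
  ρ_A = 8.4/28.5 = 0.2947
  W_A = 1/(μ-λ) = 1/(28.5-8.4) = 1/20.10 = 0.04975

Option B: 2 servers μ = 14.4 (M/M/2)
  ρ_B = λ/(cμ) = 8.4/(2×14.4) = 0.2917
  Offered load a = λ/μ = cρ = 8.4/14.4 = 0.5833
  P₀ = [ Σₙ₌₀^1 aⁿ/n! + a^2/(2!(1-ρ)) ]⁻¹
  Σ = a^0/0! + a^1/1! = 1.0000 + 0.5833 = 1.5833
  a^2/(2!(1-ρ)) = 0.3403/(2 × 0.7083) = 0.2402
  P₀ = 1/(1.5833 + 0.2402) = 0.5484
  Lq = P₀·a^2·ρ / (2!(1-ρ)²) = 0.54839 × 0.34028 × 0.29167 / (2 × 0.50174) = 0.05424
  Wq_B = Lq/λ = 0.05424/8.4 = 0.006457
  W_B = Wq_B + 1/μ = 0.006457 + 0.06944 = 0.07590

Since W_A = 0.04975 < W_B = 0.07590, Option A (single fast server) has the shorter time in system.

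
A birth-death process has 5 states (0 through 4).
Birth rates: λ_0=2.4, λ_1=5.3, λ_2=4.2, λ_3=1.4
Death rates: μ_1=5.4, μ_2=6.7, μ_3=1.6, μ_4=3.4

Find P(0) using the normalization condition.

Ratios P(n)/P(0) = (λ₀···λₙ₋₁)/(μ₁···μₙ):
P(1)/P(0) = (2.4)/(5.4) = 0.4444
P(2)/P(0) = (2.4×5.3)/(5.4×6.7) = 0.3516
P(3)/P(0) = (2.4×5.3×4.2)/(5.4×6.7×1.6) = 0.9229
P(4)/P(0) = (2.4×5.3×4.2×1.4)/(5.4×6.7×1.6×3.4) = 0.3800

Normalization: ∑ P(n) = 1
P(0) × (1.0000 + 0.4444 + 0.3516 + 0.9229 + 0.3800) = 1
P(0) × 3.0989 = 1
P(0) = 1/3.0989 = 0.3227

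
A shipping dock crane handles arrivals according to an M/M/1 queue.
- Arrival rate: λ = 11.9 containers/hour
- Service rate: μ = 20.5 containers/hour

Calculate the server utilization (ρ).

Server utilization: ρ = λ/μ
ρ = 11.9/20.5 = 0.5805
The server is busy 58.05% of the time.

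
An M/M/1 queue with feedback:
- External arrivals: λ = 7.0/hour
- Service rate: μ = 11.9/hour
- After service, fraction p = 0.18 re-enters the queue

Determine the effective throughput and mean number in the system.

Effective arrival rate: λ_eff = λ/(1-p) = 7.0/(1-0.18) = 7.0/0.82 = 8.5366
ρ = λ_eff/μ = 8.5366/11.9 = 0.71736
L = ρ/(1-ρ) = 0.71736/(1-0.71736) = 2.5381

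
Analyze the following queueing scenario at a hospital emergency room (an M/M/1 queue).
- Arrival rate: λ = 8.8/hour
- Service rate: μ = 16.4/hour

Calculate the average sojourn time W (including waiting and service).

First, compute utilization: ρ = λ/μ = 8.8/16.4 = 0.5366
For M/M/1: W = 1/(μ-λ)
W = 1/(16.4-8.8) = 1/7.60
W = 0.1316 hours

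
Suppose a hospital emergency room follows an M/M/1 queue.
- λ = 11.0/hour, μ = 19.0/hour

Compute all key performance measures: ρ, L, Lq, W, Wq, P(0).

Step 1: ρ = λ/μ = 11.0/19.0 = 0.5789
Step 2: L = λ/(μ-λ) = 11.0/8.00 = 1.3750
Step 3: Lq = λ²/(μ(μ-λ)) = 121.00/(19.0×8.00) = 0.7961
Step 4: W = 1/(μ-λ) = 1/8.00 = 0.1250
Step 5: Wq = λ/(μ(μ-λ)) = 11.0/(19.0×8.00) = 0.07237
Step 6: P(0) = 1-ρ = 0.4211
Verify: L = λW = 11.0×0.1250 = 1.3750 ✔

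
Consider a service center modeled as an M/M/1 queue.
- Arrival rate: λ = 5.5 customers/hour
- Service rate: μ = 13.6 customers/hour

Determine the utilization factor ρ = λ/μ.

Server utilization: ρ = λ/μ
ρ = 5.5/13.6 = 0.4044
The server is busy 40.44% of the time.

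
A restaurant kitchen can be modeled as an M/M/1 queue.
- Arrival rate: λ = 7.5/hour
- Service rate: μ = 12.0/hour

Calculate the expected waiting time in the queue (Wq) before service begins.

First, compute utilization: ρ = λ/μ = 7.5/12.0 = 0.6250
For M/M/1: Wq = λ/(μ(μ-λ))
Wq = 7.5/(12.0 × (12.0-7.5))
Wq = 7.5/(12.0 × 4.50)
Wq = 0.1389 hours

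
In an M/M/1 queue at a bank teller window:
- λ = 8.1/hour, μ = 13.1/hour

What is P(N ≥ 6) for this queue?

ρ = λ/μ = 8.1/13.1 = 0.61832
P(N ≥ n) = ρⁿ
P(N ≥ 6) = 0.61832^6
P(N ≥ 6) = 0.05588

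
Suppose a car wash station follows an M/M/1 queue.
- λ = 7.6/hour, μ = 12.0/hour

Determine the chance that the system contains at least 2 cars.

ρ = λ/μ = 7.6/12.0 = 0.6333
P(N ≥ n) = ρⁿ
P(N ≥ 2) = 0.6333^2
P(N ≥ 2) = 0.4011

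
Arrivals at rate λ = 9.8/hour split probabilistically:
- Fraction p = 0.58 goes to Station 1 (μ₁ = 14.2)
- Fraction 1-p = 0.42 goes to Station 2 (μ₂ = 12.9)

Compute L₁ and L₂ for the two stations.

Effective rates: λ₁ = 9.8×0.58 = 5.684, λ₂ = 9.8×0.42 = 4.116
Station 1: ρ₁ = 5.684/14.2 = 0.40028, L₁ = ρ₁/(1-ρ₁) = 0.40028/(1-0.40028) = 0.6674
Station 2: ρ₂ = 4.116/12.9 = 0.3191, L₂ = ρ₂/(1-ρ₂) = 0.3191/(1-0.3191) = 0.4686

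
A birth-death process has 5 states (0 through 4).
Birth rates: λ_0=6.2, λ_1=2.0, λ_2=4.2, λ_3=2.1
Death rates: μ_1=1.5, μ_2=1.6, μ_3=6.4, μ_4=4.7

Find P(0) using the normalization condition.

Ratios P(n)/P(0) = (λ₀···λₙ₋₁)/(μ₁···μₙ):
P(1)/P(0) = (6.2)/(1.5) = 4.1333
P(2)/P(0) = (6.2×2.0)/(1.5×1.6) = 5.1667
P(3)/P(0) = (6.2×2.0×4.2)/(1.5×1.6×6.4) = 3.3906
P(4)/P(0) = (6.2×2.0×4.2×2.1)/(1.5×1.6×6.4×4.7) = 1.5150

Normalization: ∑ P(n) = 1
P(0) × (1.0000 + 4.1333 + 5.1667 + 3.3906 + 1.5150) = 1
P(0) × 15.2056 = 1
P(0) = 1/15.2056 = 0.06577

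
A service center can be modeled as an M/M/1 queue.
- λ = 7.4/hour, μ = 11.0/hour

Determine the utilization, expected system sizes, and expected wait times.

Step 1: ρ = λ/μ = 7.4/11.0 = 0.6727
Step 2: L = λ/(μ-λ) = 7.4/3.60 = 2.0556
Step 3: Lq = λ²/(μ(μ-λ)) = 54.76/(11.0×3.60) = 1.3828
Step 4: W = 1/(μ-λ) = 1/3.60 = 0.27778
Step 5: Wq = λ/(μ(μ-λ)) = 7.4/(11.0×3.60) = 0.1869
Step 6: P(0) = 1-ρ = 0.3273
Verify: L = λW = 7.4×0.27778 = 2.0556 ✔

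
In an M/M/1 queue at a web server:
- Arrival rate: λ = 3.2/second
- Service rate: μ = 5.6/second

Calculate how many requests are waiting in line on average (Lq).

ρ = λ/μ = 3.2/5.6 = 0.5714
For M/M/1: Lq = λ²/(μ(μ-λ))
Lq = 10.24/(5.6 × 2.40)
Lq = 0.7619 requests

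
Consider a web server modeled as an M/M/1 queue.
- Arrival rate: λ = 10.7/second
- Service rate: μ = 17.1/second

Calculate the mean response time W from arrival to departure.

First, compute utilization: ρ = λ/μ = 10.7/17.1 = 0.6257
For M/M/1: W = 1/(μ-λ)
W = 1/(17.1-10.7) = 1/6.40
W = 0.1562 seconds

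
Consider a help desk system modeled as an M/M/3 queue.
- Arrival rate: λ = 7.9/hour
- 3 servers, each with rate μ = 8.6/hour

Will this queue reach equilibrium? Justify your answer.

Stability requires ρ = λ/(cμ) < 1
ρ = 7.9/(3 × 8.6) = 7.9/25.80 = 0.3062
Since 0.3062 < 1, the system is STABLE.
The servers are busy 30.62% of the time.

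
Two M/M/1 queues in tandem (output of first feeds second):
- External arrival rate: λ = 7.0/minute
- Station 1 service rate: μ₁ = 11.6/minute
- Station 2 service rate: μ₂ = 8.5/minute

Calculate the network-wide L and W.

By Jackson's theorem, each station behaves as independent M/M/1.
Station 1: ρ₁ = 7.0/11.6 = 0.6034, L₁ = ρ₁/(1-ρ₁) = λ/(μ₁-λ) = 7.0/4.60 = 1.5217
Station 2: ρ₂ = 7.0/8.5 = 0.8235, L₂ = ρ₂/(1-ρ₂) = λ/(μ₂-λ) = 7.0/1.50 = 4.6667
Total: L = L₁ + L₂ = 1.5217 + 4.6667 = 6.1884
W = L/λ = 6.1884/7.0 = 0.8841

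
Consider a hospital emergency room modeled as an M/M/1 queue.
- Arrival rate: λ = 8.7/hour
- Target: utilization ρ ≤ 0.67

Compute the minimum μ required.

ρ = λ/μ, so μ = λ/ρ
μ ≥ 8.7/0.67 = 12.9851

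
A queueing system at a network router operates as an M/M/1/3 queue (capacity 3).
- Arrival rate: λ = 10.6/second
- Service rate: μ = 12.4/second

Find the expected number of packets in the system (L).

ρ = λ/μ = 10.6/12.4 = 0.85484
P₀ = (1-ρ)/(1-ρ^(K+1)) = (1-0.85484)/(1-0.85484^4) = 0.14516/0.46600 = 0.3115
P_K = P₀×ρ^K = 0.3115 × 0.85484^3 = 0.3115 × 0.6247 = 0.1946
L = ρ[1 - (K+1)ρ^K + Kρ^(K+1)] / [(1-ρ)(1-ρ^(K+1))]
L = 0.85484 × (1 - 4×0.624676 + 3×0.533998) / ((1 - 0.85484) × (1 - 0.533998)) = 1.3053 packets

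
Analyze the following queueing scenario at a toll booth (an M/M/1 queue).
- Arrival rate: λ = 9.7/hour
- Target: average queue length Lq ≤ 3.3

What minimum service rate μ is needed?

For M/M/1: Lq = λ²/(μ(μ-λ))
Need Lq ≤ 3.3, i.e. μ(μ-λ) ≥ λ²/3.3
μ² - 9.7μ - 94.09/3.3 ≥ 0  →  μ² - 9.7μ - 28.51212 ≥ 0
Quadratic formula (positive root): μ = [λ + √(λ² + 4×28.51212)]/2
Discriminant: 94.09 + 4×28.51212 = 208.1385, √208.1385 = 14.4270
μ ≥ (9.7 + 14.4270)/2 = 12.0635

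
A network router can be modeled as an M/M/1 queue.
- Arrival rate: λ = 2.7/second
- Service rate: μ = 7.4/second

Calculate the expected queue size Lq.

ρ = λ/μ = 2.7/7.4 = 0.3649
For M/M/1: Lq = λ²/(μ(μ-λ))
Lq = 7.29/(7.4 × 4.70)
Lq = 0.2096 packets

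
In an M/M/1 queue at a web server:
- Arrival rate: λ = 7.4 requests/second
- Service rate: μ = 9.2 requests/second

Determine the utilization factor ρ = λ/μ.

Server utilization: ρ = λ/μ
ρ = 7.4/9.2 = 0.8043
The server is busy 80.43% of the time.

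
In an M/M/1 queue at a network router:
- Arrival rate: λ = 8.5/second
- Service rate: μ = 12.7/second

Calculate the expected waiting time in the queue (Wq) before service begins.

First, compute utilization: ρ = λ/μ = 8.5/12.7 = 0.6693
For M/M/1: Wq = λ/(μ(μ-λ))
Wq = 8.5/(12.7 × (12.7-8.5))
Wq = 8.5/(12.7 × 4.20)
Wq = 0.1594 seconds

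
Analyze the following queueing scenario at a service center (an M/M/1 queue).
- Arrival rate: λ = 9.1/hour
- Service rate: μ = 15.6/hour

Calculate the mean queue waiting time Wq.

First, compute utilization: ρ = λ/μ = 9.1/15.6 = 0.5833
For M/M/1: Wq = λ/(μ(μ-λ))
Wq = 9.1/(15.6 × (15.6-9.1))
Wq = 9.1/(15.6 × 6.50)
Wq = 0.08974 hours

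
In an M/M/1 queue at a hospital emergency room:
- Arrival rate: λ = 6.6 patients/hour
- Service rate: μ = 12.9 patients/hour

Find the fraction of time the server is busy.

Server utilization: ρ = λ/μ
ρ = 6.6/12.9 = 0.5116
The server is busy 51.16% of the time.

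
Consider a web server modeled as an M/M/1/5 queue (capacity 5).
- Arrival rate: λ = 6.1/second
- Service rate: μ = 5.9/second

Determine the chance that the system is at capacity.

ρ = λ/μ = 6.1/5.9 = 1.0339
P₀ = (1-ρ)/(1-ρ^(K+1)) = (1-1.0339)/(1-1.0339^6) = -0.03390/-0.2214 = 0.1531
P_K = P₀×ρ^K = 0.1531 × 1.0339^5 = 0.1531 × 1.1814 = 0.1809
Blocking probability = 18.09%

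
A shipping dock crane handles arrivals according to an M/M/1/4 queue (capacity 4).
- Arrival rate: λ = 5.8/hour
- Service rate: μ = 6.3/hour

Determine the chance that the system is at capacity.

ρ = λ/μ = 5.8/6.3 = 0.92063
P₀ = (1-ρ)/(1-ρ^(K+1)) = (1-0.92063)/(1-0.92063^5) = 0.079370/0.33866 = 0.2344
P_K = P₀×ρ^K = 0.2344 × 0.92063^4 = 0.2344 × 0.7184 = 0.1684
Blocking probability = 16.84%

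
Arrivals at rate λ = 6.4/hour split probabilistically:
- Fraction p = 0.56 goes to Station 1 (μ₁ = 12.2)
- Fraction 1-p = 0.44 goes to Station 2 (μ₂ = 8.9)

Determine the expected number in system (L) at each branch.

Effective rates: λ₁ = 6.4×0.56 = 3.584, λ₂ = 6.4×0.44 = 2.816
Station 1: ρ₁ = 3.584/12.2 = 0.2938, L₁ = ρ₁/(1-ρ₁) = 0.2938/(1-0.2938) = 0.4160
Station 2: ρ₂ = 2.816/8.9 = 0.316404, L₂ = ρ₂/(1-ρ₂) = 0.316404/(1-0.316404) = 0.4629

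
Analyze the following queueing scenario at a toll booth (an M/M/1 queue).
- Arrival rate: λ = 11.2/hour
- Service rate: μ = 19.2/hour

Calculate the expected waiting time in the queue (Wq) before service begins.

First, compute utilization: ρ = λ/μ = 11.2/19.2 = 0.5833
For M/M/1: Wq = λ/(μ(μ-λ))
Wq = 11.2/(19.2 × (19.2-11.2))
Wq = 11.2/(19.2 × 8.00)
Wq = 0.07292 hours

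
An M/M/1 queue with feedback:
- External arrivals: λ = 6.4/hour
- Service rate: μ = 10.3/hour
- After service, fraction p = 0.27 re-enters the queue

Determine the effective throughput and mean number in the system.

Effective arrival rate: λ_eff = λ/(1-p) = 6.4/(1-0.27) = 6.4/0.73 = 8.76712
ρ = λ_eff/μ = 8.76712/10.3 = 0.851177
L = ρ/(1-ρ) = 0.851177/(1-0.851177) = 5.7194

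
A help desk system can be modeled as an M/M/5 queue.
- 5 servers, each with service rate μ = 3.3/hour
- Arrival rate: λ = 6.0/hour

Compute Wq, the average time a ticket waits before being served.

Traffic intensity: ρ = λ/(cμ) = 6.0/(5×3.3) = 0.3636
Since ρ = 0.3636 < 1, system is stable.
Offered load a = λ/μ = cρ = 6.0/3.3 = 1.8182
P₀ = [ Σₙ₌₀^4 aⁿ/n! + a^5/(5!(1-ρ)) ]⁻¹
Σ = a^0/0! + a^1/1! + a^2/2! + a^3/3! + a^4/4! = 1.0000 + 1.8182 + 1.6529 + 1.0018 + 0.4553 = 5.9282
a^5/(5!(1-ρ)) = 19.8695/(120 × 0.6364) = 0.2602
P₀ = 1/(5.9282 + 0.2602) = 0.1616
Lq = P₀·a^5·ρ / (5!(1-ρ)²) = 0.16159 × 19.8695 × 0.36364 / (120 × 0.40496) = 0.02403
Wq = Lq/λ = 0.024026/6.0 = 0.004004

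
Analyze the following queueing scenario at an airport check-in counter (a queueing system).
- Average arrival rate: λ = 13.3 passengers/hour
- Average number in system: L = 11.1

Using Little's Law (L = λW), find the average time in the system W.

Little's Law: L = λW, so W = L/λ
W = 11.1/13.3 = 0.8346 hours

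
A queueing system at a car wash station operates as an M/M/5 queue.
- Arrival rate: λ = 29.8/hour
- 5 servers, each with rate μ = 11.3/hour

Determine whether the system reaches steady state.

Stability requires ρ = λ/(cμ) < 1
ρ = 29.8/(5 × 11.3) = 29.8/56.50 = 0.5274
Since 0.5274 < 1, the system is STABLE.
The servers are busy 52.74% of the time.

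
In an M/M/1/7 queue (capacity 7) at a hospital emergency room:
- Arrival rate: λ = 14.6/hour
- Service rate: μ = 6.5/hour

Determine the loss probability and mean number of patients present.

ρ = λ/μ = 14.6/6.5 = 2.2462
P₀ = (1-ρ)/(1-ρ^(K+1)) = (1-2.2462)/(1-2.2462^8) = -1.2462/-647.0185 = 0.001926
P_K = P₀×ρ^K = 0.0019261 × 2.2462^7 = 0.0019261 × 288.4954 = 0.5557
Blocking probability P_7 = 0.5557 (55.57%)
L = ρ[1 - (K+1)ρ^K + Kρ^(K+1)] / [(1-ρ)(1-ρ^(K+1))]
L = 2.2462 × (1 - 8×288.4954 + 7×648.0185) / ((1 - 2.2462) × (1 - 648.0185)) = 6.2099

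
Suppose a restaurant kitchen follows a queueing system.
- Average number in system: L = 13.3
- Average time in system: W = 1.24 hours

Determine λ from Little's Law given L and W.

Little's Law: L = λW, so λ = L/W
λ = 13.3/1.24 = 10.7258 orders/hour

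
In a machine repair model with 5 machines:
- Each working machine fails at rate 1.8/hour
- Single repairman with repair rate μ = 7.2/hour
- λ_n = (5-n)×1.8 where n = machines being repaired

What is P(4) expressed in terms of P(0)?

P(4)/P(0) = ∏_{i=0}^{4-1} λ_i/μ_{i+1}
= (5-0)×1.8/7.2 × (5-1)×1.8/7.2 × (5-2)×1.8/7.2 × (5-3)×1.8/7.2
= 0.4688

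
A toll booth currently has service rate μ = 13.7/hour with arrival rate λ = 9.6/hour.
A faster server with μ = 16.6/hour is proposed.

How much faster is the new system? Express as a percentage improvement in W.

System 1: ρ₁ = 9.6/13.7 = 0.7007, W₁ = 1/(13.7-9.6) = 0.24390
System 2: ρ₂ = 9.6/16.6 = 0.5783, W₂ = 1/(16.6-9.6) = 0.14286
Improvement: (W₁-W₂)/W₁ = (0.24390-0.14286)/0.24390 = 41.43%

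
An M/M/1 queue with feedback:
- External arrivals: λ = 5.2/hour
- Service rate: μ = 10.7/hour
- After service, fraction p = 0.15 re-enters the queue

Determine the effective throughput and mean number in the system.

Effective arrival rate: λ_eff = λ/(1-p) = 5.2/(1-0.15) = 5.2/0.85 = 6.1176
ρ = λ_eff/μ = 6.1176/10.7 = 0.57174
L = ρ/(1-ρ) = 0.57174/(1-0.57174) = 1.3350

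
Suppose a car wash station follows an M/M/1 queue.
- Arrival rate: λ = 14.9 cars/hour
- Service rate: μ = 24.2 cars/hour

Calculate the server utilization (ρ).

Server utilization: ρ = λ/μ
ρ = 14.9/24.2 = 0.6157
The server is busy 61.57% of the time.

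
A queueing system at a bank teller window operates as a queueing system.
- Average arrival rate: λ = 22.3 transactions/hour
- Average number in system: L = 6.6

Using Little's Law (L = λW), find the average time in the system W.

Little's Law: L = λW, so W = L/λ
W = 6.6/22.3 = 0.2960 hours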